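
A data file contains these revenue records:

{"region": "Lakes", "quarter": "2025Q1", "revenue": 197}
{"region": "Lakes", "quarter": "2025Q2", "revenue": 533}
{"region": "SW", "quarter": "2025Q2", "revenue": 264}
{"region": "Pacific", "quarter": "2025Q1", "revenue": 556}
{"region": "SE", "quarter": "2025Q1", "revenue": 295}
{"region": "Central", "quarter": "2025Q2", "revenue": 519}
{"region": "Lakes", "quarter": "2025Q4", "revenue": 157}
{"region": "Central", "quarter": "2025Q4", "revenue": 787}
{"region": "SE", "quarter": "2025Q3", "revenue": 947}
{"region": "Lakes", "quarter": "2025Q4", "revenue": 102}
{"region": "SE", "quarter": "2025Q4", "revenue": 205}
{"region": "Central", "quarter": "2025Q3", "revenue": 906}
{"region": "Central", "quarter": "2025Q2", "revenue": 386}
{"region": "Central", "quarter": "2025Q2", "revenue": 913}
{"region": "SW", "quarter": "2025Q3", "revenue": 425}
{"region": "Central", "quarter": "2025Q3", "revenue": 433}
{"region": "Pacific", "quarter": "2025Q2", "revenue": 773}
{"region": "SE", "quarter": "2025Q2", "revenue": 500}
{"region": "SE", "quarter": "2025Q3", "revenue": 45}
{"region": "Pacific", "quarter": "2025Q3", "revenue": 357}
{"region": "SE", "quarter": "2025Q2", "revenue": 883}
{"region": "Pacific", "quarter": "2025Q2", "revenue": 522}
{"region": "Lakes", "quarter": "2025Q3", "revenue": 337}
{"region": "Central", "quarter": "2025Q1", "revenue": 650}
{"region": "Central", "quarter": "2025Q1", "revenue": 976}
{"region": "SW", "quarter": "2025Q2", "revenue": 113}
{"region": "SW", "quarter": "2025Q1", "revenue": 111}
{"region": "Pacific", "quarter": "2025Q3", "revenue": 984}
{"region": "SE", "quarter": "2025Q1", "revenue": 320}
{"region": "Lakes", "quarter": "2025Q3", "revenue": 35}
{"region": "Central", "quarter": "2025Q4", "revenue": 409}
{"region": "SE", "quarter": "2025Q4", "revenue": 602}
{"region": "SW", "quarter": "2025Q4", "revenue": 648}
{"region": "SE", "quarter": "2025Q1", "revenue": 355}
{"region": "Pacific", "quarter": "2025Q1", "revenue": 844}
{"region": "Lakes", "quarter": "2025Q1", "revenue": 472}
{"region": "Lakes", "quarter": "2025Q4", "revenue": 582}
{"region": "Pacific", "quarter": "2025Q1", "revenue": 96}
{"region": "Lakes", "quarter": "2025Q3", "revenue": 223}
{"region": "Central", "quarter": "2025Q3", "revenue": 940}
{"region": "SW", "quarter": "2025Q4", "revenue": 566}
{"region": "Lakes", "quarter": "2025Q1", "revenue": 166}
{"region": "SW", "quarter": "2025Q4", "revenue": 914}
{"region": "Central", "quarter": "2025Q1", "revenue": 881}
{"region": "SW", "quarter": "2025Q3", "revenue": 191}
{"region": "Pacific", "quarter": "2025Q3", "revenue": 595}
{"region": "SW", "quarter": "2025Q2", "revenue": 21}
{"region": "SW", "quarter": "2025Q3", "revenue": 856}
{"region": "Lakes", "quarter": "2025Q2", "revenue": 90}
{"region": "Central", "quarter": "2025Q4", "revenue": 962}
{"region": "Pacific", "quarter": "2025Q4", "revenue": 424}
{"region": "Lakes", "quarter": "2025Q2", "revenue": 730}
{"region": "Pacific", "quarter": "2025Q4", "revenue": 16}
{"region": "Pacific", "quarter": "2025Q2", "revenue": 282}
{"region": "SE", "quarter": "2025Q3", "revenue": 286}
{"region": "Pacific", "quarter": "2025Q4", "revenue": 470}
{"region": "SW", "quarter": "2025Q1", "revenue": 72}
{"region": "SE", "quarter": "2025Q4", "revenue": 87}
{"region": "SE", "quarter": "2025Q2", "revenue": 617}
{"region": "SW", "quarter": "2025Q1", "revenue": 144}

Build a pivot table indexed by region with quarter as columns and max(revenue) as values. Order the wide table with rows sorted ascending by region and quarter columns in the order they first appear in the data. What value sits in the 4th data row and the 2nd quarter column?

883

With rows sorted ascending by region, row 4 is region=SE. quarter columns in first-appearance order: 2025Q1, 2025Q2, 2025Q4, 2025Q3; column 2 is 2025Q2.
Long rows with region=SE, quarter=2025Q2: max(500, 883, 617) = 883.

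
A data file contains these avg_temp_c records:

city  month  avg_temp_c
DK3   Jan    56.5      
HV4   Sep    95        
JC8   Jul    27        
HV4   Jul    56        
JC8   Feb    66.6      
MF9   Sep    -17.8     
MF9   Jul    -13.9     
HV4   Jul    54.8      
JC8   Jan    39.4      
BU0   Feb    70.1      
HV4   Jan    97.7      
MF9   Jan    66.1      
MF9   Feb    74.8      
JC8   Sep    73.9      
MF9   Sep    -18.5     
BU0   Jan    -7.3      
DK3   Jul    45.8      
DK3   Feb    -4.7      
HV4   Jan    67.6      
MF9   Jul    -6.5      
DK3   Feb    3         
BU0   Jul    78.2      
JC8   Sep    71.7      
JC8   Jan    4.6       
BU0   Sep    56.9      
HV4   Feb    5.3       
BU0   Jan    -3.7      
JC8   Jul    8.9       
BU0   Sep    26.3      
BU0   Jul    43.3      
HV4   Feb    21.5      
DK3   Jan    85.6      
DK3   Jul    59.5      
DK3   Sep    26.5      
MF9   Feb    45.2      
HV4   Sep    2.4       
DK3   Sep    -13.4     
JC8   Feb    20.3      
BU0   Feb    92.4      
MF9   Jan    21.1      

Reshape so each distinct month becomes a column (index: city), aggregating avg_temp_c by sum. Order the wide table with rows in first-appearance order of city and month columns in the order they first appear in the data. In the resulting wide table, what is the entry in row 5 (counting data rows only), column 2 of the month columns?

With rows in first-appearance order of city, row 5 is city=BU0. month columns in first-appearance order: Jan, Sep, Jul, Feb; column 2 is Sep.
Long rows with city=BU0, month=Sep: 56.9 + 26.3 = 83.2.

83.2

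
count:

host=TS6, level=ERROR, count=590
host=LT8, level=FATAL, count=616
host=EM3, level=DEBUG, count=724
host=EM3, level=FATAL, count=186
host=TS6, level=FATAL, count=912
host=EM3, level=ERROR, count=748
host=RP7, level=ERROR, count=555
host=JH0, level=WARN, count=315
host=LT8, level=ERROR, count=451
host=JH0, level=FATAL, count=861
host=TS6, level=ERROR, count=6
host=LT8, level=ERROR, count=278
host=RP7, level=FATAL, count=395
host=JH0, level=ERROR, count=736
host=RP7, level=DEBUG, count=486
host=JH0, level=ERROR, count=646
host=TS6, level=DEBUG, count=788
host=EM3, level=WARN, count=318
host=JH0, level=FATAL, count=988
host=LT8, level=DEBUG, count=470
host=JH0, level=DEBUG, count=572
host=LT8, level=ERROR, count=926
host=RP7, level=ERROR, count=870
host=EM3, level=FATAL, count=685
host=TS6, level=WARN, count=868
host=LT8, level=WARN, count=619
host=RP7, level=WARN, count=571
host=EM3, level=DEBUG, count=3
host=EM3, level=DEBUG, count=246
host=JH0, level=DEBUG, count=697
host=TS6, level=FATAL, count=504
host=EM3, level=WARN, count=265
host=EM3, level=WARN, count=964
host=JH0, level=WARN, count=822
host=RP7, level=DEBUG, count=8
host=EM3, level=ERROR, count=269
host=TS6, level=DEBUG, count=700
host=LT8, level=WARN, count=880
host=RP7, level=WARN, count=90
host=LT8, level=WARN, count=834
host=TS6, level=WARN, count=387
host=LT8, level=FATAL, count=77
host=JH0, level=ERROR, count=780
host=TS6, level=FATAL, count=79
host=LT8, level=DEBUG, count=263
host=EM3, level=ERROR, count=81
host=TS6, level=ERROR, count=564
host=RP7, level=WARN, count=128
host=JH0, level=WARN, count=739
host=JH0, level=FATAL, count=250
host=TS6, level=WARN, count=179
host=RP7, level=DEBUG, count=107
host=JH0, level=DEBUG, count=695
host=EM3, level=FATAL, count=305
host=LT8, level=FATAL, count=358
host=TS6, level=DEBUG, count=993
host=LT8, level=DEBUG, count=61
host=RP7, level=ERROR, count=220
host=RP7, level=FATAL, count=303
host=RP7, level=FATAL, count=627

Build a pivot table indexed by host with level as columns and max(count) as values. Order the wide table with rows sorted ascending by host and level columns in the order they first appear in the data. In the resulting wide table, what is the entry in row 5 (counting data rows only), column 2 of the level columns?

912

With rows sorted ascending by host, row 5 is host=TS6. level columns in first-appearance order: ERROR, FATAL, DEBUG, WARN; column 2 is FATAL.
Long rows with host=TS6, level=FATAL: max(912, 504, 79) = 912.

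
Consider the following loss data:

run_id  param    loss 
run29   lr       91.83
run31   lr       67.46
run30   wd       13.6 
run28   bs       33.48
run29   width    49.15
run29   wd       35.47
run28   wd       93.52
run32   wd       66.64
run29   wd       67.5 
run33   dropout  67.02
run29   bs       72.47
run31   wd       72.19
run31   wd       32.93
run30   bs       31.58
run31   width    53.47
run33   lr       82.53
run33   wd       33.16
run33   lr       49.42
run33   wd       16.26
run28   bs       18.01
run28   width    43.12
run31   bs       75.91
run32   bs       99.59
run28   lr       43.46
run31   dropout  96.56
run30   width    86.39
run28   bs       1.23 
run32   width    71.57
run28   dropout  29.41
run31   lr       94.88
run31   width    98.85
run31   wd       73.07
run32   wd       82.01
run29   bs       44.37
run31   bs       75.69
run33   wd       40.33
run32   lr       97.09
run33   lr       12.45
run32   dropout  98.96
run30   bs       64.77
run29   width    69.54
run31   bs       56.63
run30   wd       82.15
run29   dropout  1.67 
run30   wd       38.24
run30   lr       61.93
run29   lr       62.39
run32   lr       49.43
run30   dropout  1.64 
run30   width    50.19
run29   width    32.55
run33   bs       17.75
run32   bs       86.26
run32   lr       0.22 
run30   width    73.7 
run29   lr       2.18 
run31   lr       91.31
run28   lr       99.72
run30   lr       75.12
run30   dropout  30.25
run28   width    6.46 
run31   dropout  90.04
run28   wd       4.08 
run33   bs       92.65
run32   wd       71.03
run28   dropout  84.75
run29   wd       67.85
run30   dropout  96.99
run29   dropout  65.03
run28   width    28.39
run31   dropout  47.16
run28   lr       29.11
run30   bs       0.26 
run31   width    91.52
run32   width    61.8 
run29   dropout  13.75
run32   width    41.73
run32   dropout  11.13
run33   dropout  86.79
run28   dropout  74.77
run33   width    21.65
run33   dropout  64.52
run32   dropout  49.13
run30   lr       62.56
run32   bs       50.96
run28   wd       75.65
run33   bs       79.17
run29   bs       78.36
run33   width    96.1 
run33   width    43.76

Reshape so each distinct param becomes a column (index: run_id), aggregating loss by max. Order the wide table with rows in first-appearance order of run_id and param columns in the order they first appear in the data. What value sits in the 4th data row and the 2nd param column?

With rows in first-appearance order of run_id, row 4 is run_id=run28. param columns in first-appearance order: lr, wd, bs, width, dropout; column 2 is wd.
Long rows with run_id=run28, param=wd: max(93.52, 4.08, 75.65) = 93.52.

93.52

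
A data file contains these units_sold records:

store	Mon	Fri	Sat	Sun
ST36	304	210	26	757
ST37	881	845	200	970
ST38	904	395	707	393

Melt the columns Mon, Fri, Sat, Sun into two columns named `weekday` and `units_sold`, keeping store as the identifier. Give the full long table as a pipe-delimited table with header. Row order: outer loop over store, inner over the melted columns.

Each (store, column) pair becomes one row: 3 × 4 = 12 rows.
For example, (ST36, Mon) → units_sold=304.

| store | weekday | units_sold |
| ST36 | Mon | 304 |
| ST36 | Fri | 210 |
| ST36 | Sat | 26 |
| ST36 | Sun | 757 |
| ST37 | Mon | 881 |
| ST37 | Fri | 845 |
| ST37 | Sat | 200 |
| ST37 | Sun | 970 |
| ST38 | Mon | 904 |
| ST38 | Fri | 395 |
| ST38 | Sat | 707 |
| ST38 | Sun | 393 |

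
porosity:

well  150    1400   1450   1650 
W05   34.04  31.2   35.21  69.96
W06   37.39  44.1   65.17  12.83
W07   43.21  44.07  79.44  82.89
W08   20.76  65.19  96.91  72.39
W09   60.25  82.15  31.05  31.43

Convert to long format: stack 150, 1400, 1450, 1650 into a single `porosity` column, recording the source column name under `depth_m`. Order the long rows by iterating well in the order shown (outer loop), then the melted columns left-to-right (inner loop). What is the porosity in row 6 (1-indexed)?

44.1

20 rows total (5 × 4). Row 6: index ⌊(6-1)/4⌋ = 1 into well → W06; (6-1) mod 4 = 1 into the melted columns → 1400.
So row 6 is (W06, 1400, 44.1); porosity = 44.1.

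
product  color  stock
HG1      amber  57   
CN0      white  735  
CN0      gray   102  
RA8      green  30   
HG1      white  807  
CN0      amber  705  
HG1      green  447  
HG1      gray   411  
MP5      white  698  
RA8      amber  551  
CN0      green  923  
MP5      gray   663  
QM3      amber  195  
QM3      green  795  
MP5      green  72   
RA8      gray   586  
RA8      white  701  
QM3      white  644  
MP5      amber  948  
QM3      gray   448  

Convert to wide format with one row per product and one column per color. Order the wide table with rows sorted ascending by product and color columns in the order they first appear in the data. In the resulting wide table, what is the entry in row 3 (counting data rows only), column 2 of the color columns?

With rows sorted ascending by product, row 3 is product=MP5. color columns in first-appearance order: amber, white, gray, green; column 2 is white.
Long rows with product=MP5, color=white: stock = 698.

698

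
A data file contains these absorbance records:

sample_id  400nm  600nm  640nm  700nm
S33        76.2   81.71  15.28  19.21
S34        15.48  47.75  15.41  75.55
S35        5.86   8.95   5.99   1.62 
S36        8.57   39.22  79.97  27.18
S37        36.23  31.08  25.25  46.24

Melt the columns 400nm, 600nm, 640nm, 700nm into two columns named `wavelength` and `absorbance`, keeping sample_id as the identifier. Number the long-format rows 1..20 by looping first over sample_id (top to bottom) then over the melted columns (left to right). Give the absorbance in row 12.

20 rows total (5 × 4). Row 12: index ⌊(12-1)/4⌋ = 2 into sample_id → S35; (12-1) mod 4 = 3 into the melted columns → 700nm.
So row 12 is (S35, 700nm, 1.62); absorbance = 1.62.

1.62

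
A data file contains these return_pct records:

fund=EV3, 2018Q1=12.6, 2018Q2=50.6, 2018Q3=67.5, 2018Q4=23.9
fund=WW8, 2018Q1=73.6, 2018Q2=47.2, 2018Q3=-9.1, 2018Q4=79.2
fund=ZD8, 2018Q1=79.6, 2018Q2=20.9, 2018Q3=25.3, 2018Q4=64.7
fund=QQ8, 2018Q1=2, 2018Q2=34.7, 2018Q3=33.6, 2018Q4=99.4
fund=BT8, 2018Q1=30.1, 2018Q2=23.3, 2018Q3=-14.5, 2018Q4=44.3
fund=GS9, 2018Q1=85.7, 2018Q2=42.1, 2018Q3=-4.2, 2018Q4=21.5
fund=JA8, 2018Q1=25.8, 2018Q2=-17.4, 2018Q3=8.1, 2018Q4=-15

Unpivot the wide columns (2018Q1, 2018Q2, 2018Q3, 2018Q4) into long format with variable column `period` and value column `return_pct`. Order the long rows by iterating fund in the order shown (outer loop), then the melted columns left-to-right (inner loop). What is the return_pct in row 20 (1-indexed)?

28 rows total (7 × 4). Row 20: index ⌊(20-1)/4⌋ = 4 into fund → BT8; (20-1) mod 4 = 3 into the melted columns → 2018Q4.
So row 20 is (BT8, 2018Q4, 44.3); return_pct = 44.3.

44.3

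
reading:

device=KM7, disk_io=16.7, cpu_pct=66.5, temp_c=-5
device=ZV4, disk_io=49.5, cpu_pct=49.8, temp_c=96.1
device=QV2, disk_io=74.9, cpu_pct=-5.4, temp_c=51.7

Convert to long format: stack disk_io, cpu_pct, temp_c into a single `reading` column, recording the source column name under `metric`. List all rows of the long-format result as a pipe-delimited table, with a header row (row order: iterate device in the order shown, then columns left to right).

| device | metric | reading |
| KM7 | disk_io | 16.7 |
| KM7 | cpu_pct | 66.5 |
| KM7 | temp_c | -5 |
| ZV4 | disk_io | 49.5 |
| ZV4 | cpu_pct | 49.8 |
| ZV4 | temp_c | 96.1 |
| QV2 | disk_io | 74.9 |
| QV2 | cpu_pct | -5.4 |
| QV2 | temp_c | 51.7 |

Each (device, column) pair becomes one row: 3 × 3 = 9 rows.
For example, (KM7, disk_io) → reading=16.7.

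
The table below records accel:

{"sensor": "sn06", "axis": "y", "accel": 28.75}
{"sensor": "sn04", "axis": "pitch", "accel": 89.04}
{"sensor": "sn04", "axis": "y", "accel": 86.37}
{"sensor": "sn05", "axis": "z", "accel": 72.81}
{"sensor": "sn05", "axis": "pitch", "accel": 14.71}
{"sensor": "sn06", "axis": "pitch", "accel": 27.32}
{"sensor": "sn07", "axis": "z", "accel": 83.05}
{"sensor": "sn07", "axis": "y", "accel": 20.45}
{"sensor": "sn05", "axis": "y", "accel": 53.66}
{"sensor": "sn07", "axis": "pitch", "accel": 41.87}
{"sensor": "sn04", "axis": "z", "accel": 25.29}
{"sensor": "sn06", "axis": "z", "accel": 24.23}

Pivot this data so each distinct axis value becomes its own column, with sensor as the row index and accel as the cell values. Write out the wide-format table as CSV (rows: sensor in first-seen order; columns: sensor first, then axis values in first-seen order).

Columns: sensor plus the 3 distinct axis values (y, pitch, z).
For example, row sn06 column y takes accel=28.75 from the long row (sn06, y).

sensor,y,pitch,z
sn06,28.75,27.32,24.23
sn04,86.37,89.04,25.29
sn05,53.66,14.71,72.81
sn07,20.45,41.87,83.05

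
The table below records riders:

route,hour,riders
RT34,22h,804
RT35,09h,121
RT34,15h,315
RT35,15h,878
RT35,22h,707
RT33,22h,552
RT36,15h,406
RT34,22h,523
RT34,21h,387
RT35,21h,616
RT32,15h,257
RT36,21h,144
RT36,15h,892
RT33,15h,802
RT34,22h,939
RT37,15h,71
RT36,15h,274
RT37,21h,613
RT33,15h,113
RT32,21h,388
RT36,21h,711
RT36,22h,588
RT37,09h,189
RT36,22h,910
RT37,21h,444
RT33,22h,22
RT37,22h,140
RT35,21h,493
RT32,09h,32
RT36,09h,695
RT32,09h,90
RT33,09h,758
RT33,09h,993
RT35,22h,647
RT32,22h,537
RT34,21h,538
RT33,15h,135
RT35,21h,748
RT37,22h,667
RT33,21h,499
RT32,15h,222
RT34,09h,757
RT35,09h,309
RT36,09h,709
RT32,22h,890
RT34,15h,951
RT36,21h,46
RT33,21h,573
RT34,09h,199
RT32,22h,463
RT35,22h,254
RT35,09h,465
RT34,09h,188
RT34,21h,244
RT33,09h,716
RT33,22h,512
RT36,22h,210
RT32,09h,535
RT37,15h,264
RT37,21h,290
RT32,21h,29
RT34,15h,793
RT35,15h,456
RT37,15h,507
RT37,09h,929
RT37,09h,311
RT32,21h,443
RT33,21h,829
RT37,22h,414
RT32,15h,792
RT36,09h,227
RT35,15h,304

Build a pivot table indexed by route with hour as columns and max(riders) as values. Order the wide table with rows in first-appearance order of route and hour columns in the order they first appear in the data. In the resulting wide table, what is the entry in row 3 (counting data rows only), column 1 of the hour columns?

552

With rows in first-appearance order of route, row 3 is route=RT33. hour columns in first-appearance order: 22h, 09h, 15h, 21h; column 1 is 22h.
Long rows with route=RT33, hour=22h: max(552, 22, 512) = 552.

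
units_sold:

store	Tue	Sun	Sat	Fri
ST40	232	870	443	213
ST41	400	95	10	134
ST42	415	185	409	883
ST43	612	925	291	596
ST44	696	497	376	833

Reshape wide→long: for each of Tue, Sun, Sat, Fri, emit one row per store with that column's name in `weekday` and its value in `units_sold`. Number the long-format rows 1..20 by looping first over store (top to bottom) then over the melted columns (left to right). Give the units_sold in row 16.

20 rows total (5 × 4). Row 16: index ⌊(16-1)/4⌋ = 3 into store → ST43; (16-1) mod 4 = 3 into the melted columns → Fri.
So row 16 is (ST43, Fri, 596); units_sold = 596.

596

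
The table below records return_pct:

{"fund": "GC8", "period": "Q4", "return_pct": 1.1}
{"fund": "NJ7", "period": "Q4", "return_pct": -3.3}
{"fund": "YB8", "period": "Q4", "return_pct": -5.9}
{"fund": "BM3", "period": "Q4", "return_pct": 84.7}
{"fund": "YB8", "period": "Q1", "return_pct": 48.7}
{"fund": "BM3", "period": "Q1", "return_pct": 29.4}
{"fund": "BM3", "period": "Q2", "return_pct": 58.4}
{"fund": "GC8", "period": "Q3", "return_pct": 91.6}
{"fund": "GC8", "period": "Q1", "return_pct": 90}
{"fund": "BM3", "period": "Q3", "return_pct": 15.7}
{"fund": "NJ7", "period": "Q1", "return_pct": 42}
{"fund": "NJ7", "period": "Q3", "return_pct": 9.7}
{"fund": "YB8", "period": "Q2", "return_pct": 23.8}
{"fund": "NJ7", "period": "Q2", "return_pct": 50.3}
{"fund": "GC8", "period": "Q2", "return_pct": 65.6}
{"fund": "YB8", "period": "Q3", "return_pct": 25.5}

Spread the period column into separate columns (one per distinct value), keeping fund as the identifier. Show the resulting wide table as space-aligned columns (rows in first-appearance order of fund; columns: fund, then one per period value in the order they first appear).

Columns: fund plus the 4 distinct period values (Q4, Q1, Q2, Q3).
For example, row GC8 column Q4 takes return_pct=1.1 from the long row (GC8, Q4).

fund  Q4    Q1    Q2    Q3  
GC8   1.1   90    65.6  91.6
NJ7   -3.3  42    50.3  9.7 
YB8   -5.9  48.7  23.8  25.5
BM3   84.7  29.4  58.4  15.7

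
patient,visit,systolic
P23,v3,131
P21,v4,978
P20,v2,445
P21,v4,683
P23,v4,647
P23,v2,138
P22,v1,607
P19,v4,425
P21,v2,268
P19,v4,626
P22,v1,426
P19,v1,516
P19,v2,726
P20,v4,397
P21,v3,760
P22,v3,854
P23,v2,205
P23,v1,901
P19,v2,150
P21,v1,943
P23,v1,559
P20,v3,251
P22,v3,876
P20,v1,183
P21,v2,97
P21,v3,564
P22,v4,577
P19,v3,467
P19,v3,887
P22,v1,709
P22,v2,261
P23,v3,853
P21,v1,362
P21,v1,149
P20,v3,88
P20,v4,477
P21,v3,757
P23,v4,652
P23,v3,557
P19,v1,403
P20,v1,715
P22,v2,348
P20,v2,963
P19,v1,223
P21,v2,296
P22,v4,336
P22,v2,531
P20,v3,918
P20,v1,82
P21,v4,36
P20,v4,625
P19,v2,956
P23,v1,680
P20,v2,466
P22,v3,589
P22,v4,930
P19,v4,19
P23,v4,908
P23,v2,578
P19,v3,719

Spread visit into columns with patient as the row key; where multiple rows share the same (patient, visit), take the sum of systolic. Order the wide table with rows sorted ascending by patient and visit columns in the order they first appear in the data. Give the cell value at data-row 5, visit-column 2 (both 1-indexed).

2207

With rows sorted ascending by patient, row 5 is patient=P23. visit columns in first-appearance order: v3, v4, v2, v1; column 2 is v4.
Long rows with patient=P23, visit=v4: 647 + 652 + 908 = 2207.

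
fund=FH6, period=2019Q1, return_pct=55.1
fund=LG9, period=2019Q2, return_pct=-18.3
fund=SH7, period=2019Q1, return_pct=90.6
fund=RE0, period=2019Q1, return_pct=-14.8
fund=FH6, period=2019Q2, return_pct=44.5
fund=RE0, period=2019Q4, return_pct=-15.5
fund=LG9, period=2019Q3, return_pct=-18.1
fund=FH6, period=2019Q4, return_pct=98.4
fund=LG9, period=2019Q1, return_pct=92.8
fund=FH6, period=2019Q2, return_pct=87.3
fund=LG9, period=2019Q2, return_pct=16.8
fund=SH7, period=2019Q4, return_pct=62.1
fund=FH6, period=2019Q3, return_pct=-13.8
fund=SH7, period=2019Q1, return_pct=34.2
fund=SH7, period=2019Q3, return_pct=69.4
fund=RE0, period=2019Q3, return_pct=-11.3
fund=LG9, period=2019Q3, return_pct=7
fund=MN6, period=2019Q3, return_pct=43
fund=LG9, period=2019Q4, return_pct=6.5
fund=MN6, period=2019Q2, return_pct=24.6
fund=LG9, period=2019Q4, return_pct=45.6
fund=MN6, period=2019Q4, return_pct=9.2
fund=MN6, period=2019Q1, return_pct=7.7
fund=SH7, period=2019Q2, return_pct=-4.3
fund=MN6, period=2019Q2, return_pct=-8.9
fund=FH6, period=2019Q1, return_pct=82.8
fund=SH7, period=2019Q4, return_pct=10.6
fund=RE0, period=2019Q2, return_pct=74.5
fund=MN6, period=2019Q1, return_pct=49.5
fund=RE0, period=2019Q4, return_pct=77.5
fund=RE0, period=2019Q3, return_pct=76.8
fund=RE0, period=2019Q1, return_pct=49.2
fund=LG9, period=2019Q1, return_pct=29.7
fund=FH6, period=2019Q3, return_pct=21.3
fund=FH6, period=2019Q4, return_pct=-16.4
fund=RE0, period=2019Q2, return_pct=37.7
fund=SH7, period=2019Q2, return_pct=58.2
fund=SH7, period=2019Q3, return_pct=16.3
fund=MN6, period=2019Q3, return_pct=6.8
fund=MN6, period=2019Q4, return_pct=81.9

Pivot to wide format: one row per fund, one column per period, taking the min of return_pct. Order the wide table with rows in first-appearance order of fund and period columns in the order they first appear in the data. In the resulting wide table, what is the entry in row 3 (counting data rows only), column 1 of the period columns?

34.2

With rows in first-appearance order of fund, row 3 is fund=SH7. period columns in first-appearance order: 2019Q1, 2019Q2, 2019Q4, 2019Q3; column 1 is 2019Q1.
Long rows with fund=SH7, period=2019Q1: min(90.6, 34.2) = 34.2.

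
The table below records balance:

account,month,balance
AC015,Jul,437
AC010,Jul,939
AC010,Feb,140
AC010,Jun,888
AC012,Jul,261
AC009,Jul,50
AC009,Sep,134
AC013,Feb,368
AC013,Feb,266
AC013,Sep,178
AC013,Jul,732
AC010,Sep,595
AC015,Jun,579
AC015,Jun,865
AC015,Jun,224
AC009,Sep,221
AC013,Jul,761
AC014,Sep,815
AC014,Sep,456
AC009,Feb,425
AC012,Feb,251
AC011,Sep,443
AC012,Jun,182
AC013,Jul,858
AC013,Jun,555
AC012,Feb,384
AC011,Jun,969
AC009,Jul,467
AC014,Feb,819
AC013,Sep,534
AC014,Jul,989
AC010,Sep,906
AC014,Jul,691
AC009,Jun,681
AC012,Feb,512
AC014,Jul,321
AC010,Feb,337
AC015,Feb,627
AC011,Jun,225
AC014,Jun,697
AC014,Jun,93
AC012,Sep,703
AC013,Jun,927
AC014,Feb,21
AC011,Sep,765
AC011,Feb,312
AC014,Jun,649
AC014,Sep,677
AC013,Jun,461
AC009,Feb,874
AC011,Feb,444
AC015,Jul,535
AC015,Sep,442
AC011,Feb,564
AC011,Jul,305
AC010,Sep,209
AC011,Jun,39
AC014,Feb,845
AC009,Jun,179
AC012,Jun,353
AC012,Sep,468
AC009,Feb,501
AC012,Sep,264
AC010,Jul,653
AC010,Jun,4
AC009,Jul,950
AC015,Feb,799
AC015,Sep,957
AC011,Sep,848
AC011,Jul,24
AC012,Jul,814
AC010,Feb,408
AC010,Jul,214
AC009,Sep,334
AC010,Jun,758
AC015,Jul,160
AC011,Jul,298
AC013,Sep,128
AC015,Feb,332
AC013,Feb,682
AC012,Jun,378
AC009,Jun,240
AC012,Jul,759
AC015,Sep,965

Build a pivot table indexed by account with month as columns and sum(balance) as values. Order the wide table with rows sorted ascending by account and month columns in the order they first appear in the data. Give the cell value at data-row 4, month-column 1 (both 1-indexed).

With rows sorted ascending by account, row 4 is account=AC012. month columns in first-appearance order: Jul, Feb, Jun, Sep; column 1 is Jul.
Long rows with account=AC012, month=Jul: 261 + 814 + 759 = 1834.

1834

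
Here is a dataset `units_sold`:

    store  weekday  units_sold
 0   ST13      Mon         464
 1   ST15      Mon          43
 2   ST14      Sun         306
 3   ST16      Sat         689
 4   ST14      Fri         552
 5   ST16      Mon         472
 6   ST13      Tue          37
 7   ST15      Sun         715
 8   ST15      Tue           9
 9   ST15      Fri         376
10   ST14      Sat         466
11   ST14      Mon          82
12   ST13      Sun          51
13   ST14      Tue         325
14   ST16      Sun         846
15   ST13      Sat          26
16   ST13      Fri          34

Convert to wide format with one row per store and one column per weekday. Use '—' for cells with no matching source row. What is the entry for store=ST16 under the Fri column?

—

No long-format row has store=ST16 and weekday=Fri, so the cell is —.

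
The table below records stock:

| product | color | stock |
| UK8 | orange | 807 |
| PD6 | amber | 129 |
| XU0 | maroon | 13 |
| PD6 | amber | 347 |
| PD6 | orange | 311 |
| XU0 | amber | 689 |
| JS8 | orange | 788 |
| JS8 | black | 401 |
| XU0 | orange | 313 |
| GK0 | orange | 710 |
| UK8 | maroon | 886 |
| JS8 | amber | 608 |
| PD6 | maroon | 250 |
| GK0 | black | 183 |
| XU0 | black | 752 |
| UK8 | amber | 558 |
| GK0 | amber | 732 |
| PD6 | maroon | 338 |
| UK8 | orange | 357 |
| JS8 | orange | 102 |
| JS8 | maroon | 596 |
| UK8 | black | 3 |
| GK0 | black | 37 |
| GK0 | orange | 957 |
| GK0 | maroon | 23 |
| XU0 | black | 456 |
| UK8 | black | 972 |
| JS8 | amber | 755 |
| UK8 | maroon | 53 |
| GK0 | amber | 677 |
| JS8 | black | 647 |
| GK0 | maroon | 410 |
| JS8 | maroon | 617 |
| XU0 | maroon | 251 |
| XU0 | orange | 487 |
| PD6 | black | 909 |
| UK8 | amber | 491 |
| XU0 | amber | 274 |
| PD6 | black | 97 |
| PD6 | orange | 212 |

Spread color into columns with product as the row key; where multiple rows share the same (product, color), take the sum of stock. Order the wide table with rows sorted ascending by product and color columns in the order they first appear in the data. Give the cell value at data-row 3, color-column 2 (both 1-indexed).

With rows sorted ascending by product, row 3 is product=PD6. color columns in first-appearance order: orange, amber, maroon, black; column 2 is amber.
Long rows with product=PD6, color=amber: 129 + 347 = 476.

476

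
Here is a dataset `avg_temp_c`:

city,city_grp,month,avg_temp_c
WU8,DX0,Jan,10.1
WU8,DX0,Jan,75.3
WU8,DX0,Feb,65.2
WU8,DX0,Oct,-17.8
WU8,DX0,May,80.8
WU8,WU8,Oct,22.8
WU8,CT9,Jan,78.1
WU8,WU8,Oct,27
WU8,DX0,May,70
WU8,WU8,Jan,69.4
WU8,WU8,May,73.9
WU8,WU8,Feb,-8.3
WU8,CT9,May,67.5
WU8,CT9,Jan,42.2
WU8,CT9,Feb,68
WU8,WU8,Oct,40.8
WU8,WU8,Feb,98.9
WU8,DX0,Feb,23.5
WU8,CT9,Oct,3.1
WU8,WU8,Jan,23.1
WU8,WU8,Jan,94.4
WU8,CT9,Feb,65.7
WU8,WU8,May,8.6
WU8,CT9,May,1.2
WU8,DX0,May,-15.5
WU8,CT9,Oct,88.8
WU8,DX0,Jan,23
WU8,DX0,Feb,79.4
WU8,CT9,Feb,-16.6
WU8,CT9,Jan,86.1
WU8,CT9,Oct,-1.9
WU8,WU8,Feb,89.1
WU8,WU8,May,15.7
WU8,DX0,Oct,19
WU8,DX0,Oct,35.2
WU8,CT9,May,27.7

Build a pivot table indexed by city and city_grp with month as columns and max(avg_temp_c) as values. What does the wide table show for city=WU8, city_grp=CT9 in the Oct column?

Rows with city=WU8, city_grp=CT9 and month=Oct: avg_temp_c values are 3.1, 88.8, -1.9.
max(3.1, 88.8, -1.9) = 88.8.

88.8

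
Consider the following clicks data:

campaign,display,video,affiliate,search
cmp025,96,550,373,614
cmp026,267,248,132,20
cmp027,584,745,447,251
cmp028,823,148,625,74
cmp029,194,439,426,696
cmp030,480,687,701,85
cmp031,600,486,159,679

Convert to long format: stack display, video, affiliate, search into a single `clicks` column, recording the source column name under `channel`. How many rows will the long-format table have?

28

7 campaign values × 4 melted columns = 28 rows.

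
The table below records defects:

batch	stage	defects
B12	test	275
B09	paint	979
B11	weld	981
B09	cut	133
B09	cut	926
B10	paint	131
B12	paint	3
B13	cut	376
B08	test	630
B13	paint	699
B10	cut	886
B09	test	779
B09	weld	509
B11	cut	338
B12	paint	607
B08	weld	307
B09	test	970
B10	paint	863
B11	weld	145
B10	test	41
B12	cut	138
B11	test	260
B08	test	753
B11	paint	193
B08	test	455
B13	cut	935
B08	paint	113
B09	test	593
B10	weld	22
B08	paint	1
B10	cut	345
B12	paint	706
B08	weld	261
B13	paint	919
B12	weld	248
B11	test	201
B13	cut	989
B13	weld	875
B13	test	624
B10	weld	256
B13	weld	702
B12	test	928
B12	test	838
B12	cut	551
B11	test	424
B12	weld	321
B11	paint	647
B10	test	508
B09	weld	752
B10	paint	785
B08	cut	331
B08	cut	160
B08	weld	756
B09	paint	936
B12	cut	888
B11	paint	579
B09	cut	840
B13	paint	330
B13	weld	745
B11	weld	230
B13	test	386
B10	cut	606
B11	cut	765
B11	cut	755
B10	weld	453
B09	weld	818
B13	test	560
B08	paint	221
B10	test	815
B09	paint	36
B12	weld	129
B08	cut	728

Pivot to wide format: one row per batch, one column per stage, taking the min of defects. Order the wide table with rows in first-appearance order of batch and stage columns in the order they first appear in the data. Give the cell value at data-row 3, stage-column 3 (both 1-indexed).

With rows in first-appearance order of batch, row 3 is batch=B11. stage columns in first-appearance order: test, paint, weld, cut; column 3 is weld.
Long rows with batch=B11, stage=weld: min(981, 145, 230) = 145.

145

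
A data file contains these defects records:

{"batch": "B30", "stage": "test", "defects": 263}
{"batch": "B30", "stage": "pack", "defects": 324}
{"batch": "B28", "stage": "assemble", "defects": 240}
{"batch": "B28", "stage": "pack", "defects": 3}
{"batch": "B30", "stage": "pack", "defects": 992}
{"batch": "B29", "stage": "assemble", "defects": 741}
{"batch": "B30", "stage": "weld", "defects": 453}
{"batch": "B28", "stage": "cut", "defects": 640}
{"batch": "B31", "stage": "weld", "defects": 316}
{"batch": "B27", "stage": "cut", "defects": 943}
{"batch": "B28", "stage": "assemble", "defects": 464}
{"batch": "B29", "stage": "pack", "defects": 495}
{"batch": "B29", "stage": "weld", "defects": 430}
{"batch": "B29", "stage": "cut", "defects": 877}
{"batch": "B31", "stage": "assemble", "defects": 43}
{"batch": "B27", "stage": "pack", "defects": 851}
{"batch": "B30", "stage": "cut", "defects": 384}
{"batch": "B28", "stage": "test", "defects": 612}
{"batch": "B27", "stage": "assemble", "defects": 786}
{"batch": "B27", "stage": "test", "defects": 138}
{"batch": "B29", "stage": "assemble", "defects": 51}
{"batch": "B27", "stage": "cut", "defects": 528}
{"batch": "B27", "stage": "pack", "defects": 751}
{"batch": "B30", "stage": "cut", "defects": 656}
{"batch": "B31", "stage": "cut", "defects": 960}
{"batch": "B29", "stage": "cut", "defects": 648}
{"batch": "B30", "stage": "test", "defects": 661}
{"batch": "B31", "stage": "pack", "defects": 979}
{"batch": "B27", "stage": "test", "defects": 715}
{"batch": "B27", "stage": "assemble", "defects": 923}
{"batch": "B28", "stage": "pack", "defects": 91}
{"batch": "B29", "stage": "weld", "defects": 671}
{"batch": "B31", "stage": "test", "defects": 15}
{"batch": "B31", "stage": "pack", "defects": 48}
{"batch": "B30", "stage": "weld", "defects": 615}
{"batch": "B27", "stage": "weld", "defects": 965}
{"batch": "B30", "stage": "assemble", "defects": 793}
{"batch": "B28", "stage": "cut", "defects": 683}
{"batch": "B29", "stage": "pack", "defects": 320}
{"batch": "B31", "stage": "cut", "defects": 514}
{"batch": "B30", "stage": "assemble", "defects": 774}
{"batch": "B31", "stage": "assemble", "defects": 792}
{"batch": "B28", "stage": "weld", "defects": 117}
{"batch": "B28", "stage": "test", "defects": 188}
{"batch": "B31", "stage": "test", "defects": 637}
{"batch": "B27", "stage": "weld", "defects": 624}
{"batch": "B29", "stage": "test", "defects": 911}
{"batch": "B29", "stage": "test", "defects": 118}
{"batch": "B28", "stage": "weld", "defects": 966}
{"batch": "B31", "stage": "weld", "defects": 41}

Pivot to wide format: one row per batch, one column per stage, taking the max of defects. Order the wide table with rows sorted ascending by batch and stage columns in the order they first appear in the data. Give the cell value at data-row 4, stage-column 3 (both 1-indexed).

793

With rows sorted ascending by batch, row 4 is batch=B30. stage columns in first-appearance order: test, pack, assemble, weld, cut; column 3 is assemble.
Long rows with batch=B30, stage=assemble: max(793, 774) = 793.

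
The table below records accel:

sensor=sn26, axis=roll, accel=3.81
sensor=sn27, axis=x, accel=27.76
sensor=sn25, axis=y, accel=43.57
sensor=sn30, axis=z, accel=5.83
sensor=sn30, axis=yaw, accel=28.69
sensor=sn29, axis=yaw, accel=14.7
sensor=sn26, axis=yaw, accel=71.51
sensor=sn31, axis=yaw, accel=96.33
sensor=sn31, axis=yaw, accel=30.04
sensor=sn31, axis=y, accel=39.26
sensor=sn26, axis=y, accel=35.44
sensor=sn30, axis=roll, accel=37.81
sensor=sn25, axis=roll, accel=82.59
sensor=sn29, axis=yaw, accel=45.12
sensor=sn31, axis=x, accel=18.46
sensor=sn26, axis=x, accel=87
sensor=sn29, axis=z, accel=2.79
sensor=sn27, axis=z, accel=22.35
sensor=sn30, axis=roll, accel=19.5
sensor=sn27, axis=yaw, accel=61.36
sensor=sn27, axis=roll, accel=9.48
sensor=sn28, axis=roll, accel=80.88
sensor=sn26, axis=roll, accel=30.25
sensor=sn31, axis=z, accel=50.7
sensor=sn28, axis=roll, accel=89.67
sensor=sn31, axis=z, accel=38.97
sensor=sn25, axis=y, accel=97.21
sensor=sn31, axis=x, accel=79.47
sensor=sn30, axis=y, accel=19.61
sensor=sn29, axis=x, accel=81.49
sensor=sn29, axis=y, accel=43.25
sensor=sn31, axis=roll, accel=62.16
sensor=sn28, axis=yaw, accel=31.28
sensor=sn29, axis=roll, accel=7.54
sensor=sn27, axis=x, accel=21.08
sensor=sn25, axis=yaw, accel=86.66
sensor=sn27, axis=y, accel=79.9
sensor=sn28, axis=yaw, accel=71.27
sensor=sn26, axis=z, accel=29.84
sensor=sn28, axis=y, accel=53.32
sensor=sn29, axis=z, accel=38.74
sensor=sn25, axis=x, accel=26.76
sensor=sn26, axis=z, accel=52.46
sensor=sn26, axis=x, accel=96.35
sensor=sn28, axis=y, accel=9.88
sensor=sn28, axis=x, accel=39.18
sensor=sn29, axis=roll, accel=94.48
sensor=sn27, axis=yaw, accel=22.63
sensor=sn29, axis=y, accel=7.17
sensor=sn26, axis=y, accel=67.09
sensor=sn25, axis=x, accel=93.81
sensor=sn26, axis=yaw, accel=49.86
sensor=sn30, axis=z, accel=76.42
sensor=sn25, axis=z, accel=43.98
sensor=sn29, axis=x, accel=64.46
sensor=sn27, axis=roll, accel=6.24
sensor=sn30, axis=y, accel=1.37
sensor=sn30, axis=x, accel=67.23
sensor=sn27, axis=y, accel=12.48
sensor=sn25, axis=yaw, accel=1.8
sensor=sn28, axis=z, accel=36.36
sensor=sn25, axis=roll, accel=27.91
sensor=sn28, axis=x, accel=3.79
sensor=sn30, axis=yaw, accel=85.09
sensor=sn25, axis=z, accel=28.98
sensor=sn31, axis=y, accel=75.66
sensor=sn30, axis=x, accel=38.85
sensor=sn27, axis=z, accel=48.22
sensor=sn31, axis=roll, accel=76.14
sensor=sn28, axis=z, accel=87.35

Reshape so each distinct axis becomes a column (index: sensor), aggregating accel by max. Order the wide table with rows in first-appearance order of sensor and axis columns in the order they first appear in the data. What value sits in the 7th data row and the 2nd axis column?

With rows in first-appearance order of sensor, row 7 is sensor=sn28. axis columns in first-appearance order: roll, x, y, z, yaw; column 2 is x.
Long rows with sensor=sn28, axis=x: max(39.18, 3.79) = 39.18.

39.18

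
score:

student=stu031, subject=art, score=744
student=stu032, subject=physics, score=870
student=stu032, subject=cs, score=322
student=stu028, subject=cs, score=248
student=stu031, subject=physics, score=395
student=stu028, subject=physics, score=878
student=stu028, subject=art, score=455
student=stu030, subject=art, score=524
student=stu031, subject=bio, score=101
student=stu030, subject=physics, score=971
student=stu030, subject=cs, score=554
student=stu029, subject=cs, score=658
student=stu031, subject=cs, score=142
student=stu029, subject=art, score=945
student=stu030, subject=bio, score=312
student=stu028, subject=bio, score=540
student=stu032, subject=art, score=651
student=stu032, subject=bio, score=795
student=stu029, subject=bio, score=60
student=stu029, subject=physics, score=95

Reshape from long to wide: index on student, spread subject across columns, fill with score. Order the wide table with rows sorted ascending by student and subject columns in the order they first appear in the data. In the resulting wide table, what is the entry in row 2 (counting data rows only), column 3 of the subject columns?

658

With rows sorted ascending by student, row 2 is student=stu029. subject columns in first-appearance order: art, physics, cs, bio; column 3 is cs.
Long rows with student=stu029, subject=cs: score = 658.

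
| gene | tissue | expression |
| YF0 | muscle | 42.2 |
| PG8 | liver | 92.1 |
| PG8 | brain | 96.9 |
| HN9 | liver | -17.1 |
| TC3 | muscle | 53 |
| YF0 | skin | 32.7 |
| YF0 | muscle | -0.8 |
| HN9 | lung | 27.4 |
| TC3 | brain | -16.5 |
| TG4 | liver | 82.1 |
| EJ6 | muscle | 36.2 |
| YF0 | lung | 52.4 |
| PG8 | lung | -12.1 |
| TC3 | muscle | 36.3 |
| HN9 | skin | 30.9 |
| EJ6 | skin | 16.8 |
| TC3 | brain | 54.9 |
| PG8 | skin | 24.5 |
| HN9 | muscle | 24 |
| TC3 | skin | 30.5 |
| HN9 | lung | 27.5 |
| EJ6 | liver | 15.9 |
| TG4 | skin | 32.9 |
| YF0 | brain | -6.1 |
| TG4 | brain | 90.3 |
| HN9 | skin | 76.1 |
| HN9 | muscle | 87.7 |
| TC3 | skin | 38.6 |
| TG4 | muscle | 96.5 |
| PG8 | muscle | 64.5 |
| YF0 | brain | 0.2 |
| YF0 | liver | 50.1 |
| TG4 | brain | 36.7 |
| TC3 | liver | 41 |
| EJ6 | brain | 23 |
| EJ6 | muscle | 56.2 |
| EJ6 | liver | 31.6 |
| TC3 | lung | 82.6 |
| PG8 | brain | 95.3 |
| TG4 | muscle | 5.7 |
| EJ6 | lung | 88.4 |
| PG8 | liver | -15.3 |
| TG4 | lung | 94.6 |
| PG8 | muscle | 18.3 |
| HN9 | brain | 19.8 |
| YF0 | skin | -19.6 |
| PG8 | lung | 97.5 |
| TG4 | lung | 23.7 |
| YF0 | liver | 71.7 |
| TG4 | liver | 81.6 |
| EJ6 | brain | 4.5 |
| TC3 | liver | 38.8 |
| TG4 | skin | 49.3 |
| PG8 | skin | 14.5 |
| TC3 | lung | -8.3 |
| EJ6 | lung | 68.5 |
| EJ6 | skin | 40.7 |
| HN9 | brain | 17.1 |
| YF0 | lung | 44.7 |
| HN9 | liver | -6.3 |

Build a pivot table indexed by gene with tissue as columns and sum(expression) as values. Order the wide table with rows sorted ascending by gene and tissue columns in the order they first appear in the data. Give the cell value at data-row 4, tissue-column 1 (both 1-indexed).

89.3

With rows sorted ascending by gene, row 4 is gene=TC3. tissue columns in first-appearance order: muscle, liver, brain, skin, lung; column 1 is muscle.
Long rows with gene=TC3, tissue=muscle: 53 + 36.3 = 89.3.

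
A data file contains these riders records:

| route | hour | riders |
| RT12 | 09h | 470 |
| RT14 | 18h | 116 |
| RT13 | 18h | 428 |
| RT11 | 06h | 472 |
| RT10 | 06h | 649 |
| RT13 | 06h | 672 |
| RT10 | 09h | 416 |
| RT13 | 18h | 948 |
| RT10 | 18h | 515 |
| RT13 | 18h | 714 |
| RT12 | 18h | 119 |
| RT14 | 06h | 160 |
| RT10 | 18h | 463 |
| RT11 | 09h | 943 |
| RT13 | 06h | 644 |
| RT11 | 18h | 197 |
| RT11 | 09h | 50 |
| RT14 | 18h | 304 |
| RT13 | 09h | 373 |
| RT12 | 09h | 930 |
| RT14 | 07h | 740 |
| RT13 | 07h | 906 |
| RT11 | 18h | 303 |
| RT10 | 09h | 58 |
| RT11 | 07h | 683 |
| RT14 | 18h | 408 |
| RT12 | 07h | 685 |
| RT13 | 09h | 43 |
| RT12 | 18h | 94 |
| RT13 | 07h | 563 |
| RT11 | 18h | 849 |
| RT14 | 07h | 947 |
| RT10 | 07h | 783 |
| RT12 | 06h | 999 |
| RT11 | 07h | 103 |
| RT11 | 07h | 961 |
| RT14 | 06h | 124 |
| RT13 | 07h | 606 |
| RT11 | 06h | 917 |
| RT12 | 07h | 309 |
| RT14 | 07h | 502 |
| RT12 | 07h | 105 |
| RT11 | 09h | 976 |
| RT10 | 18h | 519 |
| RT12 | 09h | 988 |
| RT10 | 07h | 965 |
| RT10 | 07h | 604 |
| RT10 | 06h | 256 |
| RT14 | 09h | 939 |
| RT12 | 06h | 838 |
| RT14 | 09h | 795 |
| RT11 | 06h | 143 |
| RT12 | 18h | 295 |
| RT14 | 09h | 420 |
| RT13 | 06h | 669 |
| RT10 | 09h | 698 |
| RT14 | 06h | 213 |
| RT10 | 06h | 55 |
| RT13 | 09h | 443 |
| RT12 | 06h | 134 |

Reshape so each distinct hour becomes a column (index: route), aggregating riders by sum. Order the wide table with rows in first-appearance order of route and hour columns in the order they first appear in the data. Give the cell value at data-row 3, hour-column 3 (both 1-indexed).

1985

With rows in first-appearance order of route, row 3 is route=RT13. hour columns in first-appearance order: 09h, 18h, 06h, 07h; column 3 is 06h.
Long rows with route=RT13, hour=06h: 672 + 644 + 669 = 1985.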